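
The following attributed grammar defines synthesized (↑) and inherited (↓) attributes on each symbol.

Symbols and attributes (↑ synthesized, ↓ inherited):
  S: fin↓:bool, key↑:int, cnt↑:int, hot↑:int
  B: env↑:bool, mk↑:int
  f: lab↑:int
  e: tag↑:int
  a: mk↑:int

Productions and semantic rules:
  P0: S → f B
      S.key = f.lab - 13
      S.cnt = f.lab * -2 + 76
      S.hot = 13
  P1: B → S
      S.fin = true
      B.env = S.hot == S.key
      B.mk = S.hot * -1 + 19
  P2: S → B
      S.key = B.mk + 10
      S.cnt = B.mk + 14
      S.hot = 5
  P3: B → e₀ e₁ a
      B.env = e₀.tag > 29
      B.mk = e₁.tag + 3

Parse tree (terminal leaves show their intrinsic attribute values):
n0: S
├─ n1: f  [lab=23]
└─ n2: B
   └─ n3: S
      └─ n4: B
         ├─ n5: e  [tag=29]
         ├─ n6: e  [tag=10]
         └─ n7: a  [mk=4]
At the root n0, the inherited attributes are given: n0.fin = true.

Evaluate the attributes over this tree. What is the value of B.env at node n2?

1. n0.fin = true  [given at root]
2. n1.lab = 23  [terminal]
3. n3.fin = true  [true]
4. n5.tag = 29  [terminal]
5. n6.tag = 10  [terminal]
6. n7.mk = 4  [terminal]
7. n4.env = false  [e₀.tag > 29]
8. n4.mk = 13  [e₁.tag + 3]
9. n3.key = 23  [B.mk + 10]
10. n3.cnt = 27  [B.mk + 14]
11. n3.hot = 5  [5]
12. n2.env = false  [S.hot == S.key]
13. n2.mk = 14  [S.hot * -1 + 19]
14. n0.key = 10  [f.lab - 13]
15. n0.cnt = 30  [f.lab * -2 + 76]
16. n0.hot = 13  [13]

false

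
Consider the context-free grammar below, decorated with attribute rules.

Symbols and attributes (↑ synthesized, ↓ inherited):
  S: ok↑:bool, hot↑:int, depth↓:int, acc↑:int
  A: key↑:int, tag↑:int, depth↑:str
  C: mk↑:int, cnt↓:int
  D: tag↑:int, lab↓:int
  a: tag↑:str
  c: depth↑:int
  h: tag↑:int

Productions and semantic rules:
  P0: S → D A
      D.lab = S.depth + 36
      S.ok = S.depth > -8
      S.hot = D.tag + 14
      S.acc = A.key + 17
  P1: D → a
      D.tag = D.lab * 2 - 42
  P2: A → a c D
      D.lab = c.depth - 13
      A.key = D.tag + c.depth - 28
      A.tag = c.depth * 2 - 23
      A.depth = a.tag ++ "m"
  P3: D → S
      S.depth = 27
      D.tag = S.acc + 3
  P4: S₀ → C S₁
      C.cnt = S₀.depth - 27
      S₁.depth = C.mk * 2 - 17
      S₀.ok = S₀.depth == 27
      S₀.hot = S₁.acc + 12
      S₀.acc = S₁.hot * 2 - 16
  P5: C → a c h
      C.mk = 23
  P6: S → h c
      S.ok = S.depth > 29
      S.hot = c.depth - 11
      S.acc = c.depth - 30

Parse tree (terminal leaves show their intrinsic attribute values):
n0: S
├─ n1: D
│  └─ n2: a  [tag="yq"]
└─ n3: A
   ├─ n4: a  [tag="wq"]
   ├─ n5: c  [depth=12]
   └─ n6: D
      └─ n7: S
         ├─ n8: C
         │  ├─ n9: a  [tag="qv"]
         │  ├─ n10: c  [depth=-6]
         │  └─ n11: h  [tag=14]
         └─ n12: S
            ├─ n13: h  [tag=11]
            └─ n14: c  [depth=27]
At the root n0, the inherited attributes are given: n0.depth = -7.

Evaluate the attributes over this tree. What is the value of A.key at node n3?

3

1. n0.depth = -7  [given at root]
2. n1.lab = 29  [S.depth + 36]
3. n2.tag = "yq"  [terminal]
4. n1.tag = 16  [D.lab * 2 - 42]
5. n4.tag = "wq"  [terminal]
6. n5.depth = 12  [terminal]
7. n6.lab = -1  [c.depth - 13]
8. n7.depth = 27  [27]
9. n8.cnt = 0  [S₀.depth - 27]
10. n9.tag = "qv"  [terminal]
11. n10.depth = -6  [terminal]
12. n11.tag = 14  [terminal]
13. n8.mk = 23  [23]
14. n12.depth = 29  [C.mk * 2 - 17]
15. n13.tag = 11  [terminal]
16. n14.depth = 27  [terminal]
17. n12.ok = false  [S.depth > 29]
18. n12.hot = 16  [c.depth - 11]
19. n12.acc = -3  [c.depth - 30]
20. n7.ok = true  [S₀.depth == 27]
21. n7.hot = 9  [S₁.acc + 12]
22. n7.acc = 16  [S₁.hot * 2 - 16]
23. n6.tag = 19  [S.acc + 3]
24. n3.key = 3  [D.tag + c.depth - 28]
25. n3.tag = 1  [c.depth * 2 - 23]
26. n3.depth = "wqm"  [a.tag ++ "m"]
27. n0.ok = true  [S.depth > -8]
28. n0.hot = 30  [D.tag + 14]
29. n0.acc = 20  [A.key + 17]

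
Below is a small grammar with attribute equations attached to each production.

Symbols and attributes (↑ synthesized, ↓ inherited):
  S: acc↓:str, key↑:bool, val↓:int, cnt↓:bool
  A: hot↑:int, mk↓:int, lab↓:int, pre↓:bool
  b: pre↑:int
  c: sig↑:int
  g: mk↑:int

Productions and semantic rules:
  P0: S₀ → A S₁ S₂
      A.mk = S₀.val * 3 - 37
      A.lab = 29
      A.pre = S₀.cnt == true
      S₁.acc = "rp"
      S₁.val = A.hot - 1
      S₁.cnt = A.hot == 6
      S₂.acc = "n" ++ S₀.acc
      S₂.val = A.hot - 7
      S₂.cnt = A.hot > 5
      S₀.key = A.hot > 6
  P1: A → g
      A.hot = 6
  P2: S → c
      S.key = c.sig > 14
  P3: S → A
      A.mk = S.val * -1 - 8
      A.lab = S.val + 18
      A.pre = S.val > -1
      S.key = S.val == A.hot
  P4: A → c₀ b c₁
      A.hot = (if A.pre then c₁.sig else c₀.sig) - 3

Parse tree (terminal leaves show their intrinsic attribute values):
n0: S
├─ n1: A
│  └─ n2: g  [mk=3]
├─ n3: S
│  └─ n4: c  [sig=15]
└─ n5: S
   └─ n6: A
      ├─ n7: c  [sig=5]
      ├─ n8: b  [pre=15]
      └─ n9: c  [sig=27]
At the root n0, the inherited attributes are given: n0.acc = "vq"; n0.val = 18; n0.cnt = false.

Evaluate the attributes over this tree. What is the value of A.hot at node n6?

1. n0.acc = "vq"  [given at root]
2. n0.val = 18  [given at root]
3. n0.cnt = false  [given at root]
4. n1.mk = 17  [S₀.val * 3 - 37]
5. n1.lab = 29  [29]
6. n1.pre = false  [S₀.cnt == true]
7. n2.mk = 3  [terminal]
8. n1.hot = 6  [6]
9. n3.acc = "rp"  ["rp"]
10. n3.val = 5  [A.hot - 1]
11. n3.cnt = true  [A.hot == 6]
12. n4.sig = 15  [terminal]
13. n3.key = true  [c.sig > 14]
14. n5.acc = "nvq"  ["n" ++ S₀.acc]
15. n5.val = -1  [A.hot - 7]
16. n5.cnt = true  [A.hot > 5]
17. n6.mk = -7  [S.val * -1 - 8]
18. n6.lab = 17  [S.val + 18]
19. n6.pre = false  [S.val > -1]
20. n7.sig = 5  [terminal]
21. n8.pre = 15  [terminal]
22. n9.sig = 27  [terminal]
23. n6.hot = 2  [(if A.pre then c₁.sig else c₀.sig) - 3]
24. n5.key = false  [S.val == A.hot]
25. n0.key = false  [A.hot > 6]

2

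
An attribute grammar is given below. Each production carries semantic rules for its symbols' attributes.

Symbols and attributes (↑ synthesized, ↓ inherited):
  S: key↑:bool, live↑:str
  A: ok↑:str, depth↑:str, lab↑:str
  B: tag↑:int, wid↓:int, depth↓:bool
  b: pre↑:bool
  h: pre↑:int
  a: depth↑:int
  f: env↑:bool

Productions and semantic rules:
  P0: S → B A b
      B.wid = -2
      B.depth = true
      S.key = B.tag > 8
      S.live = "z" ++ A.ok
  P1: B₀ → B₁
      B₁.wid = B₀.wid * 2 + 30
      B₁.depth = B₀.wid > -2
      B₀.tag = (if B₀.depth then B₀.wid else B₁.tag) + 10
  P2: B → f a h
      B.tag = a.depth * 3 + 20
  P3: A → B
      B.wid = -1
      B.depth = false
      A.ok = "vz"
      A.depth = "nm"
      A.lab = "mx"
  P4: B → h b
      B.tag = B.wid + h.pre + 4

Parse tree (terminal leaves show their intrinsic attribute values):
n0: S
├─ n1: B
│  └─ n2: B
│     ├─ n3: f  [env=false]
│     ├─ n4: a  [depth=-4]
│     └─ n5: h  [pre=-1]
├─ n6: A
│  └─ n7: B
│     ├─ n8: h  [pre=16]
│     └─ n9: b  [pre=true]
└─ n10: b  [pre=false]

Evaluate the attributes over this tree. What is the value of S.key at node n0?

false

1. n1.wid = -2  [-2]
2. n1.depth = true  [true]
3. n2.wid = 26  [B₀.wid * 2 + 30]
4. n2.depth = false  [B₀.wid > -2]
5. n3.env = false  [terminal]
6. n4.depth = -4  [terminal]
7. n5.pre = -1  [terminal]
8. n2.tag = 8  [a.depth * 3 + 20]
9. n1.tag = 8  [(if B₀.depth then B₀.wid else B₁.tag) + 10]
10. n7.wid = -1  [-1]
11. n7.depth = false  [false]
12. n8.pre = 16  [terminal]
13. n9.pre = true  [terminal]
14. n7.tag = 19  [B.wid + h.pre + 4]
15. n6.ok = "vz"  ["vz"]
16. n6.depth = "nm"  ["nm"]
17. n6.lab = "mx"  ["mx"]
18. n10.pre = false  [terminal]
19. n0.key = false  [B.tag > 8]
20. n0.live = "zvz"  ["z" ++ A.ok]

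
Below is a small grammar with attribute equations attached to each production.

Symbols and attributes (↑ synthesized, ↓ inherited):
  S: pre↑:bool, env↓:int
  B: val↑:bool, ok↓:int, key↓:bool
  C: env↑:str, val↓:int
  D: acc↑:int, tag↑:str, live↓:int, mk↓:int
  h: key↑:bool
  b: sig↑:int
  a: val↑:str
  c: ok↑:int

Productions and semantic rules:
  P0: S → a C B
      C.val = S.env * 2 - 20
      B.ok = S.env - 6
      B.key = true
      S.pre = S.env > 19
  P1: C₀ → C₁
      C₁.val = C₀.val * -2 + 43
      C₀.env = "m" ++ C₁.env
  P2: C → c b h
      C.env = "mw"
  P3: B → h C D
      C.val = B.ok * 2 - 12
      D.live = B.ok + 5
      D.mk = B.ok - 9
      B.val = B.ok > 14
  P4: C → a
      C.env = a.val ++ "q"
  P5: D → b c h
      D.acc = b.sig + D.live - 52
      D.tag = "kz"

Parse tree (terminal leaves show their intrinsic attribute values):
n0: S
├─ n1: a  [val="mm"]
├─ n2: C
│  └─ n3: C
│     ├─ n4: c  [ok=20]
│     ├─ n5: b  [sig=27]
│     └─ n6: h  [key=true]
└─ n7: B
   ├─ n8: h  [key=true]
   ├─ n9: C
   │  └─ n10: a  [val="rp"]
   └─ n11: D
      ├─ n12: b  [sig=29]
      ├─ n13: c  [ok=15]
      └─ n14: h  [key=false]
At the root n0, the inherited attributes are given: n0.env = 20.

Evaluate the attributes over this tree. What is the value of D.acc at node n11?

-4

1. n0.env = 20  [given at root]
2. n1.val = "mm"  [terminal]
3. n2.val = 20  [S.env * 2 - 20]
4. n3.val = 3  [C₀.val * -2 + 43]
5. n4.ok = 20  [terminal]
6. n5.sig = 27  [terminal]
7. n6.key = true  [terminal]
8. n3.env = "mw"  ["mw"]
9. n2.env = "mmw"  ["m" ++ C₁.env]
10. n7.ok = 14  [S.env - 6]
11. n7.key = true  [true]
12. n8.key = true  [terminal]
13. n9.val = 16  [B.ok * 2 - 12]
14. n10.val = "rp"  [terminal]
15. n9.env = "rpq"  [a.val ++ "q"]
16. n11.live = 19  [B.ok + 5]
17. n11.mk = 5  [B.ok - 9]
18. n12.sig = 29  [terminal]
19. n13.ok = 15  [terminal]
20. n14.key = false  [terminal]
21. n11.acc = -4  [b.sig + D.live - 52]
22. n11.tag = "kz"  ["kz"]
23. n7.val = false  [B.ok > 14]
24. n0.pre = true  [S.env > 19]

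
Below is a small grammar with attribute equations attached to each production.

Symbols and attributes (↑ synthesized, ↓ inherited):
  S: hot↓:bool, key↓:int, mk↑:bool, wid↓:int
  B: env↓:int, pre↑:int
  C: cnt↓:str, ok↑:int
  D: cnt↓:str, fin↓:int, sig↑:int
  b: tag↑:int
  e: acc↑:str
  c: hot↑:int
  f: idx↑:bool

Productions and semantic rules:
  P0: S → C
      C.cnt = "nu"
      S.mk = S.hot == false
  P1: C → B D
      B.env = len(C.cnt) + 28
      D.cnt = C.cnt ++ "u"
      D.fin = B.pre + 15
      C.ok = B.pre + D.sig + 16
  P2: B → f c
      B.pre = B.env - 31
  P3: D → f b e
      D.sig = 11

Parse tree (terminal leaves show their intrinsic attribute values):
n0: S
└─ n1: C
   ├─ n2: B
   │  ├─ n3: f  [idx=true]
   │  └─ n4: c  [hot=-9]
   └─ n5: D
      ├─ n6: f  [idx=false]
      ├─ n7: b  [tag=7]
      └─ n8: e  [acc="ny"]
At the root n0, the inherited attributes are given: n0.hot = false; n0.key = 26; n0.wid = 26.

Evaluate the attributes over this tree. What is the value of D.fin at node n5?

1. n0.hot = false  [given at root]
2. n0.key = 26  [given at root]
3. n0.wid = 26  [given at root]
4. n1.cnt = "nu"  ["nu"]
5. n2.env = 30  [len(C.cnt) + 28]
6. n3.idx = true  [terminal]
7. n4.hot = -9  [terminal]
8. n2.pre = -1  [B.env - 31]
9. n5.cnt = "nuu"  [C.cnt ++ "u"]
10. n5.fin = 14  [B.pre + 15]
11. n6.idx = false  [terminal]
12. n7.tag = 7  [terminal]
13. n8.acc = "ny"  [terminal]
14. n5.sig = 11  [11]
15. n1.ok = 26  [B.pre + D.sig + 16]
16. n0.mk = true  [S.hot == false]

14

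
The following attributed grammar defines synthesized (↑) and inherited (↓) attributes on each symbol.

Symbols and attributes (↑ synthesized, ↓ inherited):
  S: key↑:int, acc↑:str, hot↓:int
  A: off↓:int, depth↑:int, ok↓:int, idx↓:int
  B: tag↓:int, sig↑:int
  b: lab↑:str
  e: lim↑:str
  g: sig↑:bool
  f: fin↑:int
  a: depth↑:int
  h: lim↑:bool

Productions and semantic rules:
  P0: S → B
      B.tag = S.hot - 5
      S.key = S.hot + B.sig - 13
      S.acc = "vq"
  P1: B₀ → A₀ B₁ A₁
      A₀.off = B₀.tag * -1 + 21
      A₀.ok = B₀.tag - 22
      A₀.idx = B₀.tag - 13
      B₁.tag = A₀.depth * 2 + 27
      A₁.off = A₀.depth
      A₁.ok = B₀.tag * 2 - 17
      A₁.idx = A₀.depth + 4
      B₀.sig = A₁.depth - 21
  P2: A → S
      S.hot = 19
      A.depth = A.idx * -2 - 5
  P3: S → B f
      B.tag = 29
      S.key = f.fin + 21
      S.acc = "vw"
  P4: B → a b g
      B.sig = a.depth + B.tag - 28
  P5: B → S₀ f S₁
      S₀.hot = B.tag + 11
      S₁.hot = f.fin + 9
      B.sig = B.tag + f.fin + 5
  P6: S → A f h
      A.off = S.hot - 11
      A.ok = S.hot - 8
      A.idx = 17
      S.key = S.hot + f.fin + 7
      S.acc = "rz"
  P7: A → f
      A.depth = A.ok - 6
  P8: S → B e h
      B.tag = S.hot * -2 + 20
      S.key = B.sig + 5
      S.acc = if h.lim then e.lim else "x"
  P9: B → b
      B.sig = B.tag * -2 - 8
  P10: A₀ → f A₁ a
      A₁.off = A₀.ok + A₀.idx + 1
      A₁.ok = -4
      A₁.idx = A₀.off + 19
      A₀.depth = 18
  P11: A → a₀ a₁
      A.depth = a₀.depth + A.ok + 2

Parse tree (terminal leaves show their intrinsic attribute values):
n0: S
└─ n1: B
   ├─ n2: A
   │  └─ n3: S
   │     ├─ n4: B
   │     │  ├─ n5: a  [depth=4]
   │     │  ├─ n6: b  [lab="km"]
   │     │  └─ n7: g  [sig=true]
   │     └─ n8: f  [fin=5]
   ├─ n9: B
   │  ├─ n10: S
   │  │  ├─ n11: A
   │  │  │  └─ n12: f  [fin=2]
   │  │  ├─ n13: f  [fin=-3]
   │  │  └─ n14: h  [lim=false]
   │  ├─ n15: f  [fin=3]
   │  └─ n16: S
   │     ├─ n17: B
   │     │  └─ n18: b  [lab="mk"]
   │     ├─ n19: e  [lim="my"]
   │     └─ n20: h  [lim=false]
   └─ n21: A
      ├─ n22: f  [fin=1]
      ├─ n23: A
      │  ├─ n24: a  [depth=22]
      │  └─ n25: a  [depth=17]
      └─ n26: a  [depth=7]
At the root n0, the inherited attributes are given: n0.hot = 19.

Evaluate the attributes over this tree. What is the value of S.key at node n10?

28

1. n0.hot = 19  [given at root]
2. n1.tag = 14  [S.hot - 5]
3. n2.off = 7  [B₀.tag * -1 + 21]
4. n2.ok = -8  [B₀.tag - 22]
5. n2.idx = 1  [B₀.tag - 13]
6. n3.hot = 19  [19]
7. n4.tag = 29  [29]
8. n5.depth = 4  [terminal]
9. n6.lab = "km"  [terminal]
10. n7.sig = true  [terminal]
11. n4.sig = 5  [a.depth + B.tag - 28]
12. n8.fin = 5  [terminal]
13. n3.key = 26  [f.fin + 21]
14. n3.acc = "vw"  ["vw"]
15. n2.depth = -7  [A.idx * -2 - 5]
16. n9.tag = 13  [A₀.depth * 2 + 27]
17. n10.hot = 24  [B.tag + 11]
18. n11.off = 13  [S.hot - 11]
19. n11.ok = 16  [S.hot - 8]
20. n11.idx = 17  [17]
21. n12.fin = 2  [terminal]
22. n11.depth = 10  [A.ok - 6]
23. n13.fin = -3  [terminal]
24. n14.lim = false  [terminal]
25. n10.key = 28  [S.hot + f.fin + 7]
26. n10.acc = "rz"  ["rz"]
27. n15.fin = 3  [terminal]
28. n16.hot = 12  [f.fin + 9]
29. n17.tag = -4  [S.hot * -2 + 20]
30. n18.lab = "mk"  [terminal]
31. n17.sig = 0  [B.tag * -2 - 8]
32. n19.lim = "my"  [terminal]
33. n20.lim = false  [terminal]
34. n16.key = 5  [B.sig + 5]
35. n16.acc = "x"  [if h.lim then e.lim else "x"]
36. n9.sig = 21  [B.tag + f.fin + 5]
37. n21.off = -7  [A₀.depth]
38. n21.ok = 11  [B₀.tag * 2 - 17]
39. n21.idx = -3  [A₀.depth + 4]
40. n22.fin = 1  [terminal]
41. n23.off = 9  [A₀.ok + A₀.idx + 1]
42. n23.ok = -4  [-4]
43. n23.idx = 12  [A₀.off + 19]
44. n24.depth = 22  [terminal]
45. n25.depth = 17  [terminal]
46. n23.depth = 20  [a₀.depth + A.ok + 2]
47. n26.depth = 7  [terminal]
48. n21.depth = 18  [18]
49. n1.sig = -3  [A₁.depth - 21]
50. n0.key = 3  [S.hot + B.sig - 13]
51. n0.acc = "vq"  ["vq"]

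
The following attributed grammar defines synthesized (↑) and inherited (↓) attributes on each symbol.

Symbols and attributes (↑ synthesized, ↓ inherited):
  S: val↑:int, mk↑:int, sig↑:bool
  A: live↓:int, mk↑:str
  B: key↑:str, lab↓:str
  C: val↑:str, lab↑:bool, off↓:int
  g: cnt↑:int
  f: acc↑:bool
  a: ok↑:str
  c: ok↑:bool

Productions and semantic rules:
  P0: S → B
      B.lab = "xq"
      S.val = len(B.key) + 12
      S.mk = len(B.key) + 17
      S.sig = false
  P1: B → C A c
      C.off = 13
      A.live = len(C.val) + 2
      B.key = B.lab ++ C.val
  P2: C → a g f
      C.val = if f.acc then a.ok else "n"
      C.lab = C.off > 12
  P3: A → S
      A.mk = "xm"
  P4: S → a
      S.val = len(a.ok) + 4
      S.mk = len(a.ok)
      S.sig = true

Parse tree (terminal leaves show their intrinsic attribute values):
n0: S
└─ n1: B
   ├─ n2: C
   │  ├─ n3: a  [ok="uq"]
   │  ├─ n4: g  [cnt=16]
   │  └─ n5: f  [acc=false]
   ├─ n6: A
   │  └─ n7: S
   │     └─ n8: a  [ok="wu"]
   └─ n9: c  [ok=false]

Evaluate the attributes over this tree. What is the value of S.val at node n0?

1. n1.lab = "xq"  ["xq"]
2. n2.off = 13  [13]
3. n3.ok = "uq"  [terminal]
4. n4.cnt = 16  [terminal]
5. n5.acc = false  [terminal]
6. n2.val = "n"  [if f.acc then a.ok else "n"]
7. n2.lab = true  [C.off > 12]
8. n6.live = 3  [len(C.val) + 2]
9. n8.ok = "wu"  [terminal]
10. n7.val = 6  [len(a.ok) + 4]
11. n7.mk = 2  [len(a.ok)]
12. n7.sig = true  [true]
13. n6.mk = "xm"  ["xm"]
14. n9.ok = false  [terminal]
15. n1.key = "xqn"  [B.lab ++ C.val]
16. n0.val = 15  [len(B.key) + 12]
17. n0.mk = 20  [len(B.key) + 17]
18. n0.sig = false  [false]

15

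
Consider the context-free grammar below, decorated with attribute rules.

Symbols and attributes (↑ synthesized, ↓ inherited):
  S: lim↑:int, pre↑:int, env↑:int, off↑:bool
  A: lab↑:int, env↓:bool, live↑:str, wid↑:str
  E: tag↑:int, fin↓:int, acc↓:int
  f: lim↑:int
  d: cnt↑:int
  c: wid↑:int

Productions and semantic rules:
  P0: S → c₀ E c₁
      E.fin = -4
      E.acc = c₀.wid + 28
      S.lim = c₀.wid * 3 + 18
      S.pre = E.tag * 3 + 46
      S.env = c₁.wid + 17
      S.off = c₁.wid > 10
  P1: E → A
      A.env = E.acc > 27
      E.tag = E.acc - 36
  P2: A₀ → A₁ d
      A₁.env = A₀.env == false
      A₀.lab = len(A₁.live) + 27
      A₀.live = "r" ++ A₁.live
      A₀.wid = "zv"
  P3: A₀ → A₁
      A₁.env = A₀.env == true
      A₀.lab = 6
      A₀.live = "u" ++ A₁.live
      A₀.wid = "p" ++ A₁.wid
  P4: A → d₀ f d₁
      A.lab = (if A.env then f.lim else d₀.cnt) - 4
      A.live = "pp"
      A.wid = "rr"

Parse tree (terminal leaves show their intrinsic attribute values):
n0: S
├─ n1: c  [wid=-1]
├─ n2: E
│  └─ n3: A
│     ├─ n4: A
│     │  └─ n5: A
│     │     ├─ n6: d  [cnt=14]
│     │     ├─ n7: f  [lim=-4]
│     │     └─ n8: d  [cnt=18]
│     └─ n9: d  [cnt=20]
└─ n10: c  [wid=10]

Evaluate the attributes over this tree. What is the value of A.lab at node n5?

1. n1.wid = -1  [terminal]
2. n2.fin = -4  [-4]
3. n2.acc = 27  [c₀.wid + 28]
4. n3.env = false  [E.acc > 27]
5. n4.env = true  [A₀.env == false]
6. n5.env = true  [A₀.env == true]
7. n6.cnt = 14  [terminal]
8. n7.lim = -4  [terminal]
9. n8.cnt = 18  [terminal]
10. n5.lab = -8  [(if A.env then f.lim else d₀.cnt) - 4]
11. n5.live = "pp"  ["pp"]
12. n5.wid = "rr"  ["rr"]
13. n4.lab = 6  [6]
14. n4.live = "upp"  ["u" ++ A₁.live]
15. n4.wid = "prr"  ["p" ++ A₁.wid]
16. n9.cnt = 20  [terminal]
17. n3.lab = 30  [len(A₁.live) + 27]
18. n3.live = "rupp"  ["r" ++ A₁.live]
19. n3.wid = "zv"  ["zv"]
20. n2.tag = -9  [E.acc - 36]
21. n10.wid = 10  [terminal]
22. n0.lim = 15  [c₀.wid * 3 + 18]
23. n0.pre = 19  [E.tag * 3 + 46]
24. n0.env = 27  [c₁.wid + 17]
25. n0.off = false  [c₁.wid > 10]

-8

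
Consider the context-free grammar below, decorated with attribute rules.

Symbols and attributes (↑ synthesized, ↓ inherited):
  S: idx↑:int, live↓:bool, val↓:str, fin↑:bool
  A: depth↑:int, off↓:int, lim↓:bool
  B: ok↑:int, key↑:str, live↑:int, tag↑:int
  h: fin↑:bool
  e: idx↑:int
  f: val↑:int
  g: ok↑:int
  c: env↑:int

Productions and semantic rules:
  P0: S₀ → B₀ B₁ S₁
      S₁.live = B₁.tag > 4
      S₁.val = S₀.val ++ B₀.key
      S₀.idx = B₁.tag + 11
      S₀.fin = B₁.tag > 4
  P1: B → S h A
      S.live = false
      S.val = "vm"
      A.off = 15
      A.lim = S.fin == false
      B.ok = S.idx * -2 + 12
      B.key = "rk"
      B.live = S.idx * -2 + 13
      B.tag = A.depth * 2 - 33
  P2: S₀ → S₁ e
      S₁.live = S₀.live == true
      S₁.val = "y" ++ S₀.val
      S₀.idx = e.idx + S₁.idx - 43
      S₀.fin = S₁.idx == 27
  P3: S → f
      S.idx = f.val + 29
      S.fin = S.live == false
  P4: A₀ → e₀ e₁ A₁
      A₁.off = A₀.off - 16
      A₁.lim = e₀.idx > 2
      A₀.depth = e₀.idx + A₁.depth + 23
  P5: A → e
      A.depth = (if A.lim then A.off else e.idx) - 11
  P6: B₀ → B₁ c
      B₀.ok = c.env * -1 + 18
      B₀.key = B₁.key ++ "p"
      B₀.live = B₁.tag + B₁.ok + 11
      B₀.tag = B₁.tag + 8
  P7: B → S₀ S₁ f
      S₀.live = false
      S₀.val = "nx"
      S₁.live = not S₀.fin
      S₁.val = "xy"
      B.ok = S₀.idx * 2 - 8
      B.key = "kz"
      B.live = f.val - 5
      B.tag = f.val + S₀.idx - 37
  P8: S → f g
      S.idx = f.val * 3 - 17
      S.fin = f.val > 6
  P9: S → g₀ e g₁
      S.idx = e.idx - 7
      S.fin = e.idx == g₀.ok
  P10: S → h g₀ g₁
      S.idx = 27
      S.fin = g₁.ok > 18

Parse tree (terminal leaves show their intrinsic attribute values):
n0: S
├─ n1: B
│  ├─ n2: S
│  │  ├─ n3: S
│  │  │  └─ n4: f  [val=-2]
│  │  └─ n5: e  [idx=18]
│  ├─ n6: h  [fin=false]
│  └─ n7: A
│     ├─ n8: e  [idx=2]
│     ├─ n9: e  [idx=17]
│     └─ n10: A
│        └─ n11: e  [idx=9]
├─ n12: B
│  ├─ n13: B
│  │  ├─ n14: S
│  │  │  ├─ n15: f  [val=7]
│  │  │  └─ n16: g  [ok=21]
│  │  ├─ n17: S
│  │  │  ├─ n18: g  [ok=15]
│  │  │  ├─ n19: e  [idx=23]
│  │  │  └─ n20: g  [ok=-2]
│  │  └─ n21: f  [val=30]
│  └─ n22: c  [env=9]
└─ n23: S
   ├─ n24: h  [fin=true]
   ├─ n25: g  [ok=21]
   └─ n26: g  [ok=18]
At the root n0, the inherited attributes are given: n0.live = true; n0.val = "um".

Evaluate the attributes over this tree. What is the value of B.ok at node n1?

8

1. n0.live = true  [given at root]
2. n0.val = "um"  [given at root]
3. n2.live = false  [false]
4. n2.val = "vm"  ["vm"]
5. n3.live = false  [S₀.live == true]
6. n3.val = "yvm"  ["y" ++ S₀.val]
7. n4.val = -2  [terminal]
8. n3.idx = 27  [f.val + 29]
9. n3.fin = true  [S.live == false]
10. n5.idx = 18  [terminal]
11. n2.idx = 2  [e.idx + S₁.idx - 43]
12. n2.fin = true  [S₁.idx == 27]
13. n6.fin = false  [terminal]
14. n7.off = 15  [15]
15. n7.lim = false  [S.fin == false]
16. n8.idx = 2  [terminal]
17. n9.idx = 17  [terminal]
18. n10.off = -1  [A₀.off - 16]
19. n10.lim = false  [e₀.idx > 2]
20. n11.idx = 9  [terminal]
21. n10.depth = -2  [(if A.lim then A.off else e.idx) - 11]
22. n7.depth = 23  [e₀.idx + A₁.depth + 23]
23. n1.ok = 8  [S.idx * -2 + 12]
24. n1.key = "rk"  ["rk"]
25. n1.live = 9  [S.idx * -2 + 13]
26. n1.tag = 13  [A.depth * 2 - 33]
27. n14.live = false  [false]
28. n14.val = "nx"  ["nx"]
29. n15.val = 7  [terminal]
30. n16.ok = 21  [terminal]
31. n14.idx = 4  [f.val * 3 - 17]
32. n14.fin = true  [f.val > 6]
33. n17.live = false  [not S₀.fin]
34. n17.val = "xy"  ["xy"]
35. n18.ok = 15  [terminal]
36. n19.idx = 23  [terminal]
37. n20.ok = -2  [terminal]
38. n17.idx = 16  [e.idx - 7]
39. n17.fin = false  [e.idx == g₀.ok]
40. n21.val = 30  [terminal]
41. n13.ok = 0  [S₀.idx * 2 - 8]
42. n13.key = "kz"  ["kz"]
43. n13.live = 25  [f.val - 5]
44. n13.tag = -3  [f.val + S₀.idx - 37]
45. n22.env = 9  [terminal]
46. n12.ok = 9  [c.env * -1 + 18]
47. n12.key = "kzp"  [B₁.key ++ "p"]
48. n12.live = 8  [B₁.tag + B₁.ok + 11]
49. n12.tag = 5  [B₁.tag + 8]
50. n23.live = true  [B₁.tag > 4]
51. n23.val = "umrk"  [S₀.val ++ B₀.key]
52. n24.fin = true  [terminal]
53. n25.ok = 21  [terminal]
54. n26.ok = 18  [terminal]
55. n23.idx = 27  [27]
56. n23.fin = false  [g₁.ok > 18]
57. n0.idx = 16  [B₁.tag + 11]
58. n0.fin = true  [B₁.tag > 4]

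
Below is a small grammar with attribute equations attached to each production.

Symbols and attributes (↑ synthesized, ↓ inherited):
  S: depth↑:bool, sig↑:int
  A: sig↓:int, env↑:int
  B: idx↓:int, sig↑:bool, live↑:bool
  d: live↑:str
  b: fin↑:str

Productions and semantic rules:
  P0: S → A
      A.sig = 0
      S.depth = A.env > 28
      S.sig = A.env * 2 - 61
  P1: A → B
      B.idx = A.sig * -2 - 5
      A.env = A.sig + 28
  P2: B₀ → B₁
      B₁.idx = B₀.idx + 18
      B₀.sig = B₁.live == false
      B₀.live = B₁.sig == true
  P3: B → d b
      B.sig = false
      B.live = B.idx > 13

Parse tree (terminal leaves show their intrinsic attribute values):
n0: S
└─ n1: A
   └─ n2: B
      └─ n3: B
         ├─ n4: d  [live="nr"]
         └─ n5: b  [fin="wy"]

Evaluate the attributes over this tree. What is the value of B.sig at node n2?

true

1. n1.sig = 0  [0]
2. n2.idx = -5  [A.sig * -2 - 5]
3. n3.idx = 13  [B₀.idx + 18]
4. n4.live = "nr"  [terminal]
5. n5.fin = "wy"  [terminal]
6. n3.sig = false  [false]
7. n3.live = false  [B.idx > 13]
8. n2.sig = true  [B₁.live == false]
9. n2.live = false  [B₁.sig == true]
10. n1.env = 28  [A.sig + 28]
11. n0.depth = false  [A.env > 28]
12. n0.sig = -5  [A.env * 2 - 61]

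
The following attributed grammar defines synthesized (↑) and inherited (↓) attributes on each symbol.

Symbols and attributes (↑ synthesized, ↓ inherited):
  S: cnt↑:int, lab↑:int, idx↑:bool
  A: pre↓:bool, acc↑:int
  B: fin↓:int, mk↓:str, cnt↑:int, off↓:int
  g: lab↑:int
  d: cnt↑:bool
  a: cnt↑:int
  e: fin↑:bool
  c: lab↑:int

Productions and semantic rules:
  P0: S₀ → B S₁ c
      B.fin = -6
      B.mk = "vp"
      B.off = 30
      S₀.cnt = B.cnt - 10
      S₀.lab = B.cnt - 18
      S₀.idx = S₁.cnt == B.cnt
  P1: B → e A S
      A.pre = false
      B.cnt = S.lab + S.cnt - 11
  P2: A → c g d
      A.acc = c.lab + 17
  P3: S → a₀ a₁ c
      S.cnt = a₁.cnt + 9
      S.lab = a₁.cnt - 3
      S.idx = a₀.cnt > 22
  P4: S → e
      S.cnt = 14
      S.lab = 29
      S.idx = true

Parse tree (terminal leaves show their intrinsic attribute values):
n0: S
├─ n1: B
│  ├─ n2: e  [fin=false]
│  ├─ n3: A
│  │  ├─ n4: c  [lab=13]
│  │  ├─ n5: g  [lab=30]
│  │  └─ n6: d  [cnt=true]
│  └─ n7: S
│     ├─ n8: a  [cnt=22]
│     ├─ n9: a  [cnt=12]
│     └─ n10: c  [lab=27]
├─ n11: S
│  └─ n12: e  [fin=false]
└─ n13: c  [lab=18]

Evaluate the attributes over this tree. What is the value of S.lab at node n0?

1

1. n1.fin = -6  [-6]
2. n1.mk = "vp"  ["vp"]
3. n1.off = 30  [30]
4. n2.fin = false  [terminal]
5. n3.pre = false  [false]
6. n4.lab = 13  [terminal]
7. n5.lab = 30  [terminal]
8. n6.cnt = true  [terminal]
9. n3.acc = 30  [c.lab + 17]
10. n8.cnt = 22  [terminal]
11. n9.cnt = 12  [terminal]
12. n10.lab = 27  [terminal]
13. n7.cnt = 21  [a₁.cnt + 9]
14. n7.lab = 9  [a₁.cnt - 3]
15. n7.idx = false  [a₀.cnt > 22]
16. n1.cnt = 19  [S.lab + S.cnt - 11]
17. n12.fin = false  [terminal]
18. n11.cnt = 14  [14]
19. n11.lab = 29  [29]
20. n11.idx = true  [true]
21. n13.lab = 18  [terminal]
22. n0.cnt = 9  [B.cnt - 10]
23. n0.lab = 1  [B.cnt - 18]
24. n0.idx = false  [S₁.cnt == B.cnt]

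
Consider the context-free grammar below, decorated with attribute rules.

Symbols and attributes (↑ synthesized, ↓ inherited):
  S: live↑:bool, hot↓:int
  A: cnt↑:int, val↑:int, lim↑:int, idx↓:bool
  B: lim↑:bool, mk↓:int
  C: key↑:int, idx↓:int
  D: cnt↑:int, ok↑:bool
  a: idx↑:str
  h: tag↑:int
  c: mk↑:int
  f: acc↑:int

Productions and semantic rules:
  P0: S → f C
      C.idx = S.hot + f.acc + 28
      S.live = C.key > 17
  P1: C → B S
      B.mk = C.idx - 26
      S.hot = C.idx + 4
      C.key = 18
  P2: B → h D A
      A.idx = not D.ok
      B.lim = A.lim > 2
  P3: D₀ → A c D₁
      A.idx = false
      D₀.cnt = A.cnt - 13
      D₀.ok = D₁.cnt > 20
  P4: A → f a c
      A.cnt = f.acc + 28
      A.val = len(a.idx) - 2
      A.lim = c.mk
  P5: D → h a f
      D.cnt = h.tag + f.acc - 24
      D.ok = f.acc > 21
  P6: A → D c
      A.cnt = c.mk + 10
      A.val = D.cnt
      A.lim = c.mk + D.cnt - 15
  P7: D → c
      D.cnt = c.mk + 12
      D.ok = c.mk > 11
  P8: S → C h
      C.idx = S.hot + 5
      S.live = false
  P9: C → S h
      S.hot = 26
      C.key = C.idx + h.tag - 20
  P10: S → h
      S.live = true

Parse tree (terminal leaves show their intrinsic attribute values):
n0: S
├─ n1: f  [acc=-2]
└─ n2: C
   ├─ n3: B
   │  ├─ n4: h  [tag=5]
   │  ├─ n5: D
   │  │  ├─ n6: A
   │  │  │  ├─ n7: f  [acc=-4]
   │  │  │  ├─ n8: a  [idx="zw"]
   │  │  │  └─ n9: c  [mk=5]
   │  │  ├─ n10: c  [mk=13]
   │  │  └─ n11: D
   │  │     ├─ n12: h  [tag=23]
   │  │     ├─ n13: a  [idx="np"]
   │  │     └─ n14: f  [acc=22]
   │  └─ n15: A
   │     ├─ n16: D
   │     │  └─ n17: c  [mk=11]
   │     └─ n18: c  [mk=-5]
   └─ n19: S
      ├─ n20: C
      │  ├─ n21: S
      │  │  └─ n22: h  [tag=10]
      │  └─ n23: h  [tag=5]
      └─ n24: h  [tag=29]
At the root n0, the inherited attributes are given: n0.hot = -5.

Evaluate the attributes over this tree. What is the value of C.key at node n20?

1. n0.hot = -5  [given at root]
2. n1.acc = -2  [terminal]
3. n2.idx = 21  [S.hot + f.acc + 28]
4. n3.mk = -5  [C.idx - 26]
5. n4.tag = 5  [terminal]
6. n6.idx = false  [false]
7. n7.acc = -4  [terminal]
8. n8.idx = "zw"  [terminal]
9. n9.mk = 5  [terminal]
10. n6.cnt = 24  [f.acc + 28]
11. n6.val = 0  [len(a.idx) - 2]
12. n6.lim = 5  [c.mk]
13. n10.mk = 13  [terminal]
14. n12.tag = 23  [terminal]
15. n13.idx = "np"  [terminal]
16. n14.acc = 22  [terminal]
17. n11.cnt = 21  [h.tag + f.acc - 24]
18. n11.ok = true  [f.acc > 21]
19. n5.cnt = 11  [A.cnt - 13]
20. n5.ok = true  [D₁.cnt > 20]
21. n15.idx = false  [not D.ok]
22. n17.mk = 11  [terminal]
23. n16.cnt = 23  [c.mk + 12]
24. n16.ok = false  [c.mk > 11]
25. n18.mk = -5  [terminal]
26. n15.cnt = 5  [c.mk + 10]
27. n15.val = 23  [D.cnt]
28. n15.lim = 3  [c.mk + D.cnt - 15]
29. n3.lim = true  [A.lim > 2]
30. n19.hot = 25  [C.idx + 4]
31. n20.idx = 30  [S.hot + 5]
32. n21.hot = 26  [26]
33. n22.tag = 10  [terminal]
34. n21.live = true  [true]
35. n23.tag = 5  [terminal]
36. n20.key = 15  [C.idx + h.tag - 20]
37. n24.tag = 29  [terminal]
38. n19.live = false  [false]
39. n2.key = 18  [18]
40. n0.live = true  [C.key > 17]

15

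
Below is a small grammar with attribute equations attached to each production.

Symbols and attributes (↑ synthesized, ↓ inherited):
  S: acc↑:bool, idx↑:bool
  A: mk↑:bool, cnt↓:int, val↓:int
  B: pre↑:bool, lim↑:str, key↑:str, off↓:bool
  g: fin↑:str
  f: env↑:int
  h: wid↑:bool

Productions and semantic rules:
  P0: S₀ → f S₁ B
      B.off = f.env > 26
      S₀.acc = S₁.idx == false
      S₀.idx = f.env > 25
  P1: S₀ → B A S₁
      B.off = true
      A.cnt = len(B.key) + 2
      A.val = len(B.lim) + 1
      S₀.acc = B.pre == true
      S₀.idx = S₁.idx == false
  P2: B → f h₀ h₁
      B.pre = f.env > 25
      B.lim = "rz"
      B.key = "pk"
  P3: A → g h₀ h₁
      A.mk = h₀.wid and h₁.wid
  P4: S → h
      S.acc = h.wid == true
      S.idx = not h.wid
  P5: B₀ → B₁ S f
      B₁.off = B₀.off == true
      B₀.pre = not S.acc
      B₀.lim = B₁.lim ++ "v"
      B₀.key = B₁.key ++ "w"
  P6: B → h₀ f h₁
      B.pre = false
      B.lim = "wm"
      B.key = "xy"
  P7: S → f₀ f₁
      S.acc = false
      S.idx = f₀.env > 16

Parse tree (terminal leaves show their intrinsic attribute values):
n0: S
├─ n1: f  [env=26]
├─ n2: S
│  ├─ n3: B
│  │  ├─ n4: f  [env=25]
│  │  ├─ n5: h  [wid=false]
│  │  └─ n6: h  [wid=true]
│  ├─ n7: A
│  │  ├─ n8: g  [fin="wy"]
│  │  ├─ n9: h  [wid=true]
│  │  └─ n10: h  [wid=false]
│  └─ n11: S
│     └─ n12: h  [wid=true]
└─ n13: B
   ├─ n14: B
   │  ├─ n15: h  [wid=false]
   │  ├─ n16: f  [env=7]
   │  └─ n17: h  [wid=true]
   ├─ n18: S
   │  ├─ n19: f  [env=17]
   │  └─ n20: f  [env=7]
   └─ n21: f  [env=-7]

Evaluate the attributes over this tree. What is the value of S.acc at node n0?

false

1. n1.env = 26  [terminal]
2. n3.off = true  [true]
3. n4.env = 25  [terminal]
4. n5.wid = false  [terminal]
5. n6.wid = true  [terminal]
6. n3.pre = false  [f.env > 25]
7. n3.lim = "rz"  ["rz"]
8. n3.key = "pk"  ["pk"]
9. n7.cnt = 4  [len(B.key) + 2]
10. n7.val = 3  [len(B.lim) + 1]
11. n8.fin = "wy"  [terminal]
12. n9.wid = true  [terminal]
13. n10.wid = false  [terminal]
14. n7.mk = false  [h₀.wid and h₁.wid]
15. n12.wid = true  [terminal]
16. n11.acc = true  [h.wid == true]
17. n11.idx = false  [not h.wid]
18. n2.acc = false  [B.pre == true]
19. n2.idx = true  [S₁.idx == false]
20. n13.off = false  [f.env > 26]
21. n14.off = false  [B₀.off == true]
22. n15.wid = false  [terminal]
23. n16.env = 7  [terminal]
24. n17.wid = true  [terminal]
25. n14.pre = false  [false]
26. n14.lim = "wm"  ["wm"]
27. n14.key = "xy"  ["xy"]
28. n19.env = 17  [terminal]
29. n20.env = 7  [terminal]
30. n18.acc = false  [false]
31. n18.idx = true  [f₀.env > 16]
32. n21.env = -7  [terminal]
33. n13.pre = true  [not S.acc]
34. n13.lim = "wmv"  [B₁.lim ++ "v"]
35. n13.key = "xyw"  [B₁.key ++ "w"]
36. n0.acc = false  [S₁.idx == false]
37. n0.idx = true  [f.env > 25]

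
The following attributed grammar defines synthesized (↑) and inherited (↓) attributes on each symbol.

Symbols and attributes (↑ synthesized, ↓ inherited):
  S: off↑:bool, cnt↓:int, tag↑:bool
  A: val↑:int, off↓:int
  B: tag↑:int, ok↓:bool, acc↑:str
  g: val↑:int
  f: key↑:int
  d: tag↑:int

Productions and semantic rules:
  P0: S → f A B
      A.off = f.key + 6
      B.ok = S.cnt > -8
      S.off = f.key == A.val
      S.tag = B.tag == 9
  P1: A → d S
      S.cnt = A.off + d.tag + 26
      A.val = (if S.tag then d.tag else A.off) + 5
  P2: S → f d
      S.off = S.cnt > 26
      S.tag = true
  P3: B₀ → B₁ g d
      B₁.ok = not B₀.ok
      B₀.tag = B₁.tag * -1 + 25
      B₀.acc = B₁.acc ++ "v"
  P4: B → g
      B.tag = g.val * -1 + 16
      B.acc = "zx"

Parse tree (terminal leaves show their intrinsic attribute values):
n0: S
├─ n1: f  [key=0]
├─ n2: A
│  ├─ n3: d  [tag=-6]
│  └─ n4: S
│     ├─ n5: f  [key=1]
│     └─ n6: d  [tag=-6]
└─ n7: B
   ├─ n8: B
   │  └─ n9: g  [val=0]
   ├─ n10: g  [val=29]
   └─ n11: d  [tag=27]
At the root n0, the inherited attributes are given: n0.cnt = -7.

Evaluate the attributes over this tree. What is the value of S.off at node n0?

false

1. n0.cnt = -7  [given at root]
2. n1.key = 0  [terminal]
3. n2.off = 6  [f.key + 6]
4. n3.tag = -6  [terminal]
5. n4.cnt = 26  [A.off + d.tag + 26]
6. n5.key = 1  [terminal]
7. n6.tag = -6  [terminal]
8. n4.off = false  [S.cnt > 26]
9. n4.tag = true  [true]
10. n2.val = -1  [(if S.tag then d.tag else A.off) + 5]
11. n7.ok = true  [S.cnt > -8]
12. n8.ok = false  [not B₀.ok]
13. n9.val = 0  [terminal]
14. n8.tag = 16  [g.val * -1 + 16]
15. n8.acc = "zx"  ["zx"]
16. n10.val = 29  [terminal]
17. n11.tag = 27  [terminal]
18. n7.tag = 9  [B₁.tag * -1 + 25]
19. n7.acc = "zxv"  [B₁.acc ++ "v"]
20. n0.off = false  [f.key == A.val]
21. n0.tag = true  [B.tag == 9]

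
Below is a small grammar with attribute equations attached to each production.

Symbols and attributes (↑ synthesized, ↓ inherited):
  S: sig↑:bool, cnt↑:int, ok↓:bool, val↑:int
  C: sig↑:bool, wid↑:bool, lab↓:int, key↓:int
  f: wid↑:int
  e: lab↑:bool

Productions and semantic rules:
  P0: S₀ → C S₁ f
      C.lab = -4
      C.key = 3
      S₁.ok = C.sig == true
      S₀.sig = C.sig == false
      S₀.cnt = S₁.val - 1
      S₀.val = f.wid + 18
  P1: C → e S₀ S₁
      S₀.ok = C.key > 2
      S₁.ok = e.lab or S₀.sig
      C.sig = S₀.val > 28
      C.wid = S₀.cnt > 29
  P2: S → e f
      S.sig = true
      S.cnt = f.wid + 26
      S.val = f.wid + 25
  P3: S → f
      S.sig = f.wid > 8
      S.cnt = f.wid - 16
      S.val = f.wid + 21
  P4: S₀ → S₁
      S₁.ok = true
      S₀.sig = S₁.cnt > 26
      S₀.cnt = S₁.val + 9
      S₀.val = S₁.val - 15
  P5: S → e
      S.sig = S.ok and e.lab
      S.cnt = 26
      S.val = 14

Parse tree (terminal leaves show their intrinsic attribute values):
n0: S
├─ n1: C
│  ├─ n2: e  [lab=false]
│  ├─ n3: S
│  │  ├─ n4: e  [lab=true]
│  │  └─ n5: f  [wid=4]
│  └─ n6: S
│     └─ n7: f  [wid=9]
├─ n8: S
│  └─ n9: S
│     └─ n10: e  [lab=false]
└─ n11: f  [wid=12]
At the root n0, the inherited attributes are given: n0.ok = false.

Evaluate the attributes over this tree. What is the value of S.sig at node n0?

false

1. n0.ok = false  [given at root]
2. n1.lab = -4  [-4]
3. n1.key = 3  [3]
4. n2.lab = false  [terminal]
5. n3.ok = true  [C.key > 2]
6. n4.lab = true  [terminal]
7. n5.wid = 4  [terminal]
8. n3.sig = true  [true]
9. n3.cnt = 30  [f.wid + 26]
10. n3.val = 29  [f.wid + 25]
11. n6.ok = true  [e.lab or S₀.sig]
12. n7.wid = 9  [terminal]
13. n6.sig = true  [f.wid > 8]
14. n6.cnt = -7  [f.wid - 16]
15. n6.val = 30  [f.wid + 21]
16. n1.sig = true  [S₀.val > 28]
17. n1.wid = true  [S₀.cnt > 29]
18. n8.ok = true  [C.sig == true]
19. n9.ok = true  [true]
20. n10.lab = false  [terminal]
21. n9.sig = false  [S.ok and e.lab]
22. n9.cnt = 26  [26]
23. n9.val = 14  [14]
24. n8.sig = false  [S₁.cnt > 26]
25. n8.cnt = 23  [S₁.val + 9]
26. n8.val = -1  [S₁.val - 15]
27. n11.wid = 12  [terminal]
28. n0.sig = false  [C.sig == false]
29. n0.cnt = -2  [S₁.val - 1]
30. n0.val = 30  [f.wid + 18]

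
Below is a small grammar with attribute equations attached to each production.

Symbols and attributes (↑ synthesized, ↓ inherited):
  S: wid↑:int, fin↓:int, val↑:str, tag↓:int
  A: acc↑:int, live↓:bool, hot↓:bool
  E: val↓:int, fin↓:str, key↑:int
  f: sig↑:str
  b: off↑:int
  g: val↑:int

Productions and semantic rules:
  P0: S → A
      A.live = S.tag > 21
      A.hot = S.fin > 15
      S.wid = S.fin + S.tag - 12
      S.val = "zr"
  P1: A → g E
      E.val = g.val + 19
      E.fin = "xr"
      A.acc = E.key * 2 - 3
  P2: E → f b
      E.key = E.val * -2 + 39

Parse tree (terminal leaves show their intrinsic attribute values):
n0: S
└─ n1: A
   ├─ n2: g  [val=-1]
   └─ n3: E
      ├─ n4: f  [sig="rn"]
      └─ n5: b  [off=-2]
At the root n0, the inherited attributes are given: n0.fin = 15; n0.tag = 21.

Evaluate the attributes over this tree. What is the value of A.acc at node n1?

3

1. n0.fin = 15  [given at root]
2. n0.tag = 21  [given at root]
3. n1.live = false  [S.tag > 21]
4. n1.hot = false  [S.fin > 15]
5. n2.val = -1  [terminal]
6. n3.val = 18  [g.val + 19]
7. n3.fin = "xr"  ["xr"]
8. n4.sig = "rn"  [terminal]
9. n5.off = -2  [terminal]
10. n3.key = 3  [E.val * -2 + 39]
11. n1.acc = 3  [E.key * 2 - 3]
12. n0.wid = 24  [S.fin + S.tag - 12]
13. n0.val = "zr"  ["zr"]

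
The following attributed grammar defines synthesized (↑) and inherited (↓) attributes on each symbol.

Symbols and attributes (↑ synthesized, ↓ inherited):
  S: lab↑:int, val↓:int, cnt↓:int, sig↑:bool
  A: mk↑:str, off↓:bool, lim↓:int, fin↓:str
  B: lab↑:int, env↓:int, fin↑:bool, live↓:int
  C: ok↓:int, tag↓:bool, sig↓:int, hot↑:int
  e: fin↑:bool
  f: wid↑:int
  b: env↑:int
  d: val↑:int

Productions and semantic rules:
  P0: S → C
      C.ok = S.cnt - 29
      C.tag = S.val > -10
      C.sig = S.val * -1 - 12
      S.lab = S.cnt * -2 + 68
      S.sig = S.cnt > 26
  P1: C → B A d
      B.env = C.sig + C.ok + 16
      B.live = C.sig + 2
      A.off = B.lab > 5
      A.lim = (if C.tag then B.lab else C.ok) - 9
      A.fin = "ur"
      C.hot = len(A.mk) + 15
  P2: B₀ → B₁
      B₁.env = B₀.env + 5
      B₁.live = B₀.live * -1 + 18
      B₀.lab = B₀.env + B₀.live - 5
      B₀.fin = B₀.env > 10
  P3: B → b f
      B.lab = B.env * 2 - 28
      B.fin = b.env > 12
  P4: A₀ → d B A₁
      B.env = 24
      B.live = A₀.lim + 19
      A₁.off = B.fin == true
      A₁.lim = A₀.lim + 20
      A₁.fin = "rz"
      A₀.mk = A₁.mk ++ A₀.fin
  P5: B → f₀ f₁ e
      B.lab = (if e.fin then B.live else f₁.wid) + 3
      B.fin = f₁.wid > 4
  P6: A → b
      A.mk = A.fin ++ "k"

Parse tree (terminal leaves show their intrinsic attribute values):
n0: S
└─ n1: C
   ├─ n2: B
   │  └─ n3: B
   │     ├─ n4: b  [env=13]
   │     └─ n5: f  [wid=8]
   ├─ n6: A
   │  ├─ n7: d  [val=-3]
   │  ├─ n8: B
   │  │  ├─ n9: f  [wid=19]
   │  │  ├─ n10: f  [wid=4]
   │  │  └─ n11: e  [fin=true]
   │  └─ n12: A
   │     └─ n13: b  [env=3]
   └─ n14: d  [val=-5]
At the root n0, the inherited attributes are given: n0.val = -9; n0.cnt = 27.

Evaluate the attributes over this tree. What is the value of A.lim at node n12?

1. n0.val = -9  [given at root]
2. n0.cnt = 27  [given at root]
3. n1.ok = -2  [S.cnt - 29]
4. n1.tag = true  [S.val > -10]
5. n1.sig = -3  [S.val * -1 - 12]
6. n2.env = 11  [C.sig + C.ok + 16]
7. n2.live = -1  [C.sig + 2]
8. n3.env = 16  [B₀.env + 5]
9. n3.live = 19  [B₀.live * -1 + 18]
10. n4.env = 13  [terminal]
11. n5.wid = 8  [terminal]
12. n3.lab = 4  [B.env * 2 - 28]
13. n3.fin = true  [b.env > 12]
14. n2.lab = 5  [B₀.env + B₀.live - 5]
15. n2.fin = true  [B₀.env > 10]
16. n6.off = false  [B.lab > 5]
17. n6.lim = -4  [(if C.tag then B.lab else C.ok) - 9]
18. n6.fin = "ur"  ["ur"]
19. n7.val = -3  [terminal]
20. n8.env = 24  [24]
21. n8.live = 15  [A₀.lim + 19]
22. n9.wid = 19  [terminal]
23. n10.wid = 4  [terminal]
24. n11.fin = true  [terminal]
25. n8.lab = 18  [(if e.fin then B.live else f₁.wid) + 3]
26. n8.fin = false  [f₁.wid > 4]
27. n12.off = false  [B.fin == true]
28. n12.lim = 16  [A₀.lim + 20]
29. n12.fin = "rz"  ["rz"]
30. n13.env = 3  [terminal]
31. n12.mk = "rzk"  [A.fin ++ "k"]
32. n6.mk = "rzkur"  [A₁.mk ++ A₀.fin]
33. n14.val = -5  [terminal]
34. n1.hot = 20  [len(A.mk) + 15]
35. n0.lab = 14  [S.cnt * -2 + 68]
36. n0.sig = true  [S.cnt > 26]

16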